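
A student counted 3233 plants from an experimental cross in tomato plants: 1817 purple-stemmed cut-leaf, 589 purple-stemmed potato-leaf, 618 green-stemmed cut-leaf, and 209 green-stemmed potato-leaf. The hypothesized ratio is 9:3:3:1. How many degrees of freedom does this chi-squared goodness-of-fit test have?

3

A goodness-of-fit test with 4 phenotype classes has df = 4 − 1 = 3.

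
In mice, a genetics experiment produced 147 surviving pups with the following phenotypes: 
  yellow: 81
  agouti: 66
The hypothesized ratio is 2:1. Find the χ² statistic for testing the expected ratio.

Total ratio parts = 3. Expected numbers out of 147:
  yellow: 147 × 2/3 = 98
  agouti: 147 × 1/3 = 49
χ² = Σ (O − E)² / E
  yellow: (81 − 98)² / 98 = 2.9490
  agouti: (66 − 49)² / 49 = 5.8980
χ² = 2.9490 + 5.8980 = 8.847

8.847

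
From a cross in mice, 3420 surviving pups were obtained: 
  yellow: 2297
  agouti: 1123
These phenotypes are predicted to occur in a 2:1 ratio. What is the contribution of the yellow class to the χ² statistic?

0.127

Expected counts for N = 3420 under a 2:1 ratio (total parts = 3):
  yellow: 3420 × 2/3 = 2280
  agouti: 3420 × 1/3 = 1140
Contribution of yellow: (2297 − 2280)² / 2280 = 0.1268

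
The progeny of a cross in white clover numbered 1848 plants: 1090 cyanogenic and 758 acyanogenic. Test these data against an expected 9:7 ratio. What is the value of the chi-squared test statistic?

5.608

Total ratio parts = 16. Expected numbers out of 1848:
  cyanogenic: 1848 × 9/16 = 1039.5
  acyanogenic: 1848 × 7/16 = 808.5
χ² = Σ (O − E)² / E
  cyanogenic: (1090 − 1039.5)² / 1039.5 = 2.4533
  acyanogenic: (758 − 808.5)² / 808.5 = 3.1543
χ² = 2.4533 + 3.1543 = 5.6076 ≈ 5.608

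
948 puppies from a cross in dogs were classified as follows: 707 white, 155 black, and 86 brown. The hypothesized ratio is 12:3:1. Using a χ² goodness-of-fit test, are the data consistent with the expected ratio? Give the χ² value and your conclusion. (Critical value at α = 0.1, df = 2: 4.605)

Expected counts for N = 948 under a 12:3:1 ratio (total parts = 16):
  white: 948 × 12/16 = 711
  black: 948 × 3/16 = 177.75
  brown: 948 × 1/16 = 59.25
χ² = Σ (O − E)² / E
  white: (707 − 711)² / 711 = 0.0225
  black: (155 − 177.75)² / 177.75 = 2.9117
  brown: (86 − 59.25)² / 59.25 = 12.0770
χ² = 0.0225 + 2.9117 + 12.0770 = 15.0112 ≈ 15.011
Degrees of freedom = 3 − 1 = 2; critical value at α = 0.1 is 4.605.
Since 15.011 > 4.605, we reject the null hypothesis — the data do not fit the 12:3:1 ratio.

15.011; not consistent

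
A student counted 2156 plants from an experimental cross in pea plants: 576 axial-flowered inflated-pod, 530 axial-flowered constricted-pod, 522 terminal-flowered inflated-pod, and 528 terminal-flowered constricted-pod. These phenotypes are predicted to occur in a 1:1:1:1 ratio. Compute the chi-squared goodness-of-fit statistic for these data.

Under the 1:1:1:1 hypothesis (Σ ratio = 4, N = 2156):
  axial-flowered inflated-pod: 2156 × 1/4 = 539
  axial-flowered constricted-pod: 2156 × 1/4 = 539
  terminal-flowered inflated-pod: 2156 × 1/4 = 539
  terminal-flowered constricted-pod: 2156 × 1/4 = 539
χ² = Σ (O − E)² / E
  axial-flowered inflated-pod: (576 − 539)² / 539 = 2.5399
  axial-flowered constricted-pod: (530 − 539)² / 539 = 0.1503
  terminal-flowered inflated-pod: (522 − 539)² / 539 = 0.5362
  terminal-flowered constricted-pod: (528 − 539)² / 539 = 0.2245
χ² = 2.5399 + 0.1503 + 0.5362 + 0.2245 = 3.4509 ≈ 3.451

3.451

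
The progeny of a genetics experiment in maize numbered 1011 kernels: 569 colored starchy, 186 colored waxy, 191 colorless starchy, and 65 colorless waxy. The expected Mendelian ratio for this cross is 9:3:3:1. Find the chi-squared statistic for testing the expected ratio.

Expected counts for N = 1011 under a 9:3:3:1 ratio (total parts = 16):
  colored starchy: 1011 × 9/16 = 568.6875
  colored waxy: 1011 × 3/16 = 189.5625
  colorless starchy: 1011 × 3/16 = 189.5625
  colorless waxy: 1011 × 1/16 = 63.1875
χ² = Σ (O − E)² / E
  colored starchy: (569 − 568.6875)² / 568.6875 = 0.0002
  colored waxy: (186 − 189.5625)² / 189.5625 = 0.0670
  colorless starchy: (191 − 189.5625)² / 189.5625 = 0.0109
  colorless waxy: (65 − 63.1875)² / 63.1875 = 0.0520
χ² = 0.0002 + 0.0670 + 0.0109 + 0.0520 = 0.1301 ≈ 0.130

0.130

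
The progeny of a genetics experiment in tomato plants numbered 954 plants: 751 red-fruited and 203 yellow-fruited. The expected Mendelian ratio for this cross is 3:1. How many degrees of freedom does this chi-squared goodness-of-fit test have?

1

A goodness-of-fit test with 2 phenotype classes has df = 2 − 1 = 1.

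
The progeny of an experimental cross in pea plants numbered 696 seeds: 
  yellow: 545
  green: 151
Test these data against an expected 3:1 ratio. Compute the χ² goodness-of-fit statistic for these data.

The 3:1 ratio has 4 parts, so with N = 696 the expected counts are:
  yellow: 696 × 3/4 = 522
  green: 696 × 1/4 = 174
χ² = Σ (O − E)² / E
  yellow: (545 − 522)² / 522 = 1.0134
  green: (151 − 174)² / 174 = 3.0402
χ² = 1.0134 + 3.0402 = 4.0536 ≈ 4.054

4.054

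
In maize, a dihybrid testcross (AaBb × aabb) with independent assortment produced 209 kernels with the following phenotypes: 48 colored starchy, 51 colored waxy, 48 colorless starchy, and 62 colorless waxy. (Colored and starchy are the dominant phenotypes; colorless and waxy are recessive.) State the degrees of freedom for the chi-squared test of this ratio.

3

A dihybrid testcross with independent assortment gives a 1:1:1:1 ratio.
A goodness-of-fit test with 4 phenotype classes has df = 4 − 1 = 3.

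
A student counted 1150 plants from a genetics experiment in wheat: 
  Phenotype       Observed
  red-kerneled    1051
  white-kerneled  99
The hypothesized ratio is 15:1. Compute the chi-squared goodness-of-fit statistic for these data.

The 15:1 ratio has 16 parts, so with N = 1150 the expected counts are:
  red-kerneled: 1150 × 15/16 = 1078.125
  white-kerneled: 1150 × 1/16 = 71.875
χ² = Σ (O − E)² / E
  red-kerneled: (1051 − 1078.125)² / 1078.125 = 0.6824
  white-kerneled: (99 − 71.875)² / 71.875 = 10.2367
χ² = 0.6824 + 10.2367 = 10.9191 ≈ 10.919

10.919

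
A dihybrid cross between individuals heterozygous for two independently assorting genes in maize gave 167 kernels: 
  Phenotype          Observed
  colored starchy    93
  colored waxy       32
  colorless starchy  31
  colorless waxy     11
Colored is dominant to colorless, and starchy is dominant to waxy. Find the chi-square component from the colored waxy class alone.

0.015

A dihybrid F₂ with independent assortment and complete dominance at both loci gives a 9:3:3:1 phenotypic ratio.
Total ratio parts = 16. Expected numbers out of 167:
  colored starchy: 167 × 9/16 = 93.9375
  colored waxy: 167 × 3/16 = 31.3125
  colorless starchy: 167 × 3/16 = 31.3125
  colorless waxy: 167 × 1/16 = 10.4375
Contribution of colored waxy: (32 − 31.3125)² / 31.3125 = 0.0151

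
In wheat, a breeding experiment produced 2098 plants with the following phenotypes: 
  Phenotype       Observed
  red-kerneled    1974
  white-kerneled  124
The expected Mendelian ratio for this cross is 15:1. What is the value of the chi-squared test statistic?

The 15:1 ratio has 16 parts, so with N = 2098 the expected counts are:
  red-kerneled: 2098 × 15/16 = 1966.875
  white-kerneled: 2098 × 1/16 = 131.125
χ² = Σ (O − E)² / E
  red-kerneled: (1974 − 1966.875)² / 1966.875 = 0.0258
  white-kerneled: (124 − 131.125)² / 131.125 = 0.3872
χ² = 0.0258 + 0.3872 = 0.413

0.413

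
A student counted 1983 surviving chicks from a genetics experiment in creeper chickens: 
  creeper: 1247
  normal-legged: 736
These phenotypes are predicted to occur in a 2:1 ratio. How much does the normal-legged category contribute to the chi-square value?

The 2:1 ratio has 3 parts, so with N = 1983 the expected counts are:
  creeper: 1983 × 2/3 = 1322
  normal-legged: 1983 × 1/3 = 661
Contribution of normal-legged: (736 − 661)² / 661 = 8.5098

8.510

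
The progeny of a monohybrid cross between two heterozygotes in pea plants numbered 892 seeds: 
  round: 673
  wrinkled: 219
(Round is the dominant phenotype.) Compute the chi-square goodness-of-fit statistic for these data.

For a monohybrid cross between heterozygotes with complete dominance, the expected phenotypic ratio is 3:1.
The 3:1 ratio has 4 parts, so with N = 892 the expected counts are:
  round: 892 × 3/4 = 669
  wrinkled: 892 × 1/4 = 223
χ² = Σ (O − E)² / E
  round: (673 − 669)² / 669 = 0.0239
  wrinkled: (219 − 223)² / 223 = 0.0717
χ² = 0.0239 + 0.0717 = 0.0956 ≈ 0.096

0.096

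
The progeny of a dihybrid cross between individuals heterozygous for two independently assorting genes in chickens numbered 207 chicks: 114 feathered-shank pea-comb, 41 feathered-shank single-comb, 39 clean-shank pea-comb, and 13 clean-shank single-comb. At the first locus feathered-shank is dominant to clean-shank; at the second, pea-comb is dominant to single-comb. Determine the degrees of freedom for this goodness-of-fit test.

3

A dihybrid F₂ with independent assortment and complete dominance at both loci gives a 9:3:3:1 phenotypic ratio.
A goodness-of-fit test with 4 phenotype classes has df = 4 − 1 = 3.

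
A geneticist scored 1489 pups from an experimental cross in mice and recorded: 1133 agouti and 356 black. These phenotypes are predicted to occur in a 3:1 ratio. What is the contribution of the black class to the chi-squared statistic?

Total ratio parts = 4. Expected numbers out of 1489:
  agouti: 1489 × 3/4 = 1116.75
  black: 1489 × 1/4 = 372.25
Contribution of black: (356 − 372.25)² / 372.25 = 0.7094

0.709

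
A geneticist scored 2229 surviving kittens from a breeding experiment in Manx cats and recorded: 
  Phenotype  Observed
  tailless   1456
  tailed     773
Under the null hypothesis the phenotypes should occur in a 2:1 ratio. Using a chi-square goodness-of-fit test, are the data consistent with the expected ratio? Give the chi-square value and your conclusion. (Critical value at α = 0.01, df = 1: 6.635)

Under the 2:1 hypothesis (Σ ratio = 3, N = 2229):
  tailless: 2229 × 2/3 = 1486
  tailed: 2229 × 1/3 = 743
χ² = Σ (O − E)² / E
  tailless: (1456 − 1486)² / 1486 = 0.6057
  tailed: (773 − 743)² / 743 = 1.2113
χ² = 0.6057 + 1.2113 = 1.817
Degrees of freedom = 2 − 1 = 1; critical value at α = 0.01 is 6.635.
Since 1.817 < 6.635, we fail to reject the null hypothesis — the data are consistent with the 2:1 ratio.

1.817; consistent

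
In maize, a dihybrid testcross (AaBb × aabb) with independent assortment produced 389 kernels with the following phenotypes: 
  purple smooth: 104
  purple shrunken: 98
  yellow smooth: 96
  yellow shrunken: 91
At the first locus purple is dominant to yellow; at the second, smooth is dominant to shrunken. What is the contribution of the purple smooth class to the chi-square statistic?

0.469

A dihybrid testcross with independent assortment gives a 1:1:1:1 ratio.
Total ratio parts = 4. Expected numbers out of 389:
  purple smooth: 389 × 1/4 = 97.25
  purple shrunken: 389 × 1/4 = 97.25
  yellow smooth: 389 × 1/4 = 97.25
  yellow shrunken: 389 × 1/4 = 97.25
Contribution of purple smooth: (104 − 97.25)² / 97.25 = 0.4685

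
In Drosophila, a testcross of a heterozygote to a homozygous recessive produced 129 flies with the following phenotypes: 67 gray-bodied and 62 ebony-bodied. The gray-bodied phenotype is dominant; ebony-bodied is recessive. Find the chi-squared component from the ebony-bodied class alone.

A testcross of a heterozygote (Aa × aa) gives a 1:1 phenotypic ratio.
Expected counts for N = 129 under a 1:1 ratio (total parts = 2):
  gray-bodied: 129 × 1/2 = 64.5
  ebony-bodied: 129 × 1/2 = 64.5
Contribution of ebony-bodied: (62 − 64.5)² / 64.5 = 0.0969

0.097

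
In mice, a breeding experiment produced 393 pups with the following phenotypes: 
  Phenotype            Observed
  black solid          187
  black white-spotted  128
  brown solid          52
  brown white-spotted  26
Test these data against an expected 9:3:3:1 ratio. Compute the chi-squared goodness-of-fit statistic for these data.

Under the 9:3:3:1 hypothesis (Σ ratio = 16, N = 393):
  black solid: 393 × 9/16 = 221.0625
  black white-spotted: 393 × 3/16 = 73.6875
  brown solid: 393 × 3/16 = 73.6875
  brown white-spotted: 393 × 1/16 = 24.5625
χ² = Σ (O − E)² / E
  black solid: (187 − 221.0625)² / 221.0625 = 5.2485
  black white-spotted: (128 − 73.6875)² / 73.6875 = 40.0319
  brown solid: (52 − 73.6875)² / 73.6875 = 6.3830
  brown white-spotted: (26 − 24.5625)² / 24.5625 = 0.0841
χ² = 5.2485 + 40.0319 + 6.3830 + 0.0841 = 51.7475 ≈ 51.748

51.748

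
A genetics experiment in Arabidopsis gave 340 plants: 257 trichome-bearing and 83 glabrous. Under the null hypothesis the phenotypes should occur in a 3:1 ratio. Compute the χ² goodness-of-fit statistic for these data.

Under the 3:1 hypothesis (Σ ratio = 4, N = 340):
  trichome-bearing: 340 × 3/4 = 255
  glabrous: 340 × 1/4 = 85
χ² = Σ (O − E)² / E
  trichome-bearing: (257 − 255)² / 255 = 0.0157
  glabrous: (83 − 85)² / 85 = 0.0471
χ² = 0.0157 + 0.0471 = 0.0628 ≈ 0.063

0.063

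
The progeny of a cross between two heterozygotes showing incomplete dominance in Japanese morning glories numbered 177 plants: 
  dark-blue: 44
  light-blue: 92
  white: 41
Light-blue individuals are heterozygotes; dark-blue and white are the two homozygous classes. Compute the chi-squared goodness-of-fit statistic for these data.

With incomplete dominance, a heterozygote × heterozygote cross gives a 1:2:1 phenotypic ratio.
Expected counts for N = 177 under a 1:2:1 ratio (total parts = 4):
  dark-blue: 177 × 1/4 = 44.25
  light-blue: 177 × 2/4 = 88.5
  white: 177 × 1/4 = 44.25
χ² = Σ (O − E)² / E
  dark-blue: (44 − 44.25)² / 44.25 = 0.0014
  light-blue: (92 − 88.5)² / 88.5 = 0.1384
  white: (41 − 44.25)² / 44.25 = 0.2387
χ² = 0.0014 + 0.1384 + 0.2387 = 0.3785 ≈ 0.379

0.379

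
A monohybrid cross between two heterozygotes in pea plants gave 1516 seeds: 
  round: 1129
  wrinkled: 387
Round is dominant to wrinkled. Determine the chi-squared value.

For a monohybrid cross between heterozygotes with complete dominance, the expected phenotypic ratio is 3:1.
Expected counts for N = 1516 under a 3:1 ratio (total parts = 4):
  round: 1516 × 3/4 = 1137
  wrinkled: 1516 × 1/4 = 379
χ² = Σ (O − E)² / E
  round: (1129 − 1137)² / 1137 = 0.0563
  wrinkled: (387 − 379)² / 379 = 0.1689
χ² = 0.0563 + 0.1689 = 0.2252 ≈ 0.225

0.225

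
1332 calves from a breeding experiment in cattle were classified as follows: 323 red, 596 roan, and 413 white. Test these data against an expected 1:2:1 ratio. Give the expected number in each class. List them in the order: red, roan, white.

333, 666, 333

The 1:2:1 ratio has 4 parts, so with N = 1332 the expected counts are:
  red: 1332 × 1/4 = 333
  roan: 1332 × 2/4 = 666
  white: 1332 × 1/4 = 333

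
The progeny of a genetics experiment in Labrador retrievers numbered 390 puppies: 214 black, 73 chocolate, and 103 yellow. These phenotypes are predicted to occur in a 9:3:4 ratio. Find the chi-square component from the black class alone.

Expected counts for N = 390 under a 9:3:4 ratio (total parts = 16):
  black: 390 × 9/16 = 219.375
  chocolate: 390 × 3/16 = 73.125
  yellow: 390 × 4/16 = 97.5
Contribution of black: (214 − 219.375)² / 219.375 = 0.1317

0.132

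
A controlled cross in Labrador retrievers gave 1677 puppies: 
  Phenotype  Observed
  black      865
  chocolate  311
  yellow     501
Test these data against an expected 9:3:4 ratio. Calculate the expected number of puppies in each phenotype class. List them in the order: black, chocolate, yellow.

The 9:3:4 ratio has 16 parts, so with N = 1677 the expected counts are:
  black: 1677 × 9/16 = 943.3125
  chocolate: 1677 × 3/16 = 314.4375
  yellow: 1677 × 4/16 = 419.25

943.3125, 314.4375, 419.25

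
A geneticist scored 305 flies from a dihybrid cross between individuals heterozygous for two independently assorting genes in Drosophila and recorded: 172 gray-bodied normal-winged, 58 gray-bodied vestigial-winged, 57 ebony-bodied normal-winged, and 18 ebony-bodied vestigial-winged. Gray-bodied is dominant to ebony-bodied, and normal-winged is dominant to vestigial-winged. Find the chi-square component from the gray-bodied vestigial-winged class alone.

A dihybrid F₂ with independent assortment and complete dominance at both loci gives a 9:3:3:1 phenotypic ratio.
Expected counts for N = 305 under a 9:3:3:1 ratio (total parts = 16):
  gray-bodied normal-winged: 305 × 9/16 = 171.5625
  gray-bodied vestigial-winged: 305 × 3/16 = 57.1875
  ebony-bodied normal-winged: 305 × 3/16 = 57.1875
  ebony-bodied vestigial-winged: 305 × 1/16 = 19.0625
Contribution of gray-bodied vestigial-winged: (58 − 57.1875)² / 57.1875 = 0.0115

0.012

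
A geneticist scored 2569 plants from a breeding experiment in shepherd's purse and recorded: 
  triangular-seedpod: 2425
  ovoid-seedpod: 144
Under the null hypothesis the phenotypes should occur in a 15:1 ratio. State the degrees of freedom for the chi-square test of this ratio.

1

A goodness-of-fit test with 2 phenotype classes has df = 2 − 1 = 1.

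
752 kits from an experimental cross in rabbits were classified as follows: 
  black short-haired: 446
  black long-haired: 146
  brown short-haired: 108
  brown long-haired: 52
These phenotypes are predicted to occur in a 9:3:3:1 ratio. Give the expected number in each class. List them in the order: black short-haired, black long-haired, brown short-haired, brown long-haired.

Total ratio parts = 16. Expected numbers out of 752:
  black short-haired: 752 × 9/16 = 423
  black long-haired: 752 × 3/16 = 141
  brown short-haired: 752 × 3/16 = 141
  brown long-haired: 752 × 1/16 = 47

423, 141, 141, 47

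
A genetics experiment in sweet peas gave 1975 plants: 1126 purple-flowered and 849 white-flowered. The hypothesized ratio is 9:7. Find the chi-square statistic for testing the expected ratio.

0.467

The 9:7 ratio has 16 parts, so with N = 1975 the expected counts are:
  purple-flowered: 1975 × 9/16 = 1110.9375
  white-flowered: 1975 × 7/16 = 864.0625
χ² = Σ (O − E)² / E
  purple-flowered: (1126 − 1110.9375)² / 1110.9375 = 0.2042
  white-flowered: (849 − 864.0625)² / 864.0625 = 0.2626
χ² = 0.2042 + 0.2626 = 0.4668 ≈ 0.467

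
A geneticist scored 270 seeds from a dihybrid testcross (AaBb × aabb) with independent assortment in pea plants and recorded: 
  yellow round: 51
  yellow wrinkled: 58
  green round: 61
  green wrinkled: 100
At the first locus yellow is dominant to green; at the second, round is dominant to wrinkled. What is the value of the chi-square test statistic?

A dihybrid testcross with independent assortment gives a 1:1:1:1 ratio.
Expected counts for N = 270 under a 1:1:1:1 ratio (total parts = 4):
  yellow round: 270 × 1/4 = 67.5
  yellow wrinkled: 270 × 1/4 = 67.5
  green round: 270 × 1/4 = 67.5
  green wrinkled: 270 × 1/4 = 67.5
χ² = Σ (O − E)² / E
  yellow round: (51 − 67.5)² / 67.5 = 4.0333
  yellow wrinkled: (58 − 67.5)² / 67.5 = 1.3370
  green round: (61 − 67.5)² / 67.5 = 0.6259
  green wrinkled: (100 − 67.5)² / 67.5 = 15.6481
χ² = 4.0333 + 1.3370 + 0.6259 + 15.6481 = 21.6443 ≈ 21.644

21.644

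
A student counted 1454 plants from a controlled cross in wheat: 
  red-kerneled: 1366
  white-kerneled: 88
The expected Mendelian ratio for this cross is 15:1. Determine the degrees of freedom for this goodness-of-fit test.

1

A goodness-of-fit test with 2 phenotype classes has df = 2 − 1 = 1.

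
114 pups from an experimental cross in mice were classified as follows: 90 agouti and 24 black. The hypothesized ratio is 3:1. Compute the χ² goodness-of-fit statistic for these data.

Total ratio parts = 4. Expected numbers out of 114:
  agouti: 114 × 3/4 = 85.5
  black: 114 × 1/4 = 28.5
χ² = Σ (O − E)² / E
  agouti: (90 − 85.5)² / 85.5 = 0.2368
  black: (24 − 28.5)² / 28.5 = 0.7105
χ² = 0.2368 + 0.7105 = 0.9473 ≈ 0.947

0.947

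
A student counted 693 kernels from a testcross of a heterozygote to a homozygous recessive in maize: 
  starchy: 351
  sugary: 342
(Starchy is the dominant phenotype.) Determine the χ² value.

A testcross of a heterozygote (Aa × aa) gives a 1:1 phenotypic ratio.
The 1:1 ratio has 2 parts, so with N = 693 the expected counts are:
  starchy: 693 × 1/2 = 346.5
  sugary: 693 × 1/2 = 346.5
χ² = Σ (O − E)² / E
  starchy: (351 − 346.5)² / 346.5 = 0.0584
  sugary: (342 − 346.5)² / 346.5 = 0.0584
χ² = 0.0584 + 0.0584 = 0.1168 ≈ 0.117

0.117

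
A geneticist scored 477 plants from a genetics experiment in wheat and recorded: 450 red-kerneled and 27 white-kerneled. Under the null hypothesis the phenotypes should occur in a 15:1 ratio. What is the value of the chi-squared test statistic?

0.283

Total ratio parts = 16. Expected numbers out of 477:
  red-kerneled: 477 × 15/16 = 447.1875
  white-kerneled: 477 × 1/16 = 29.8125
χ² = Σ (O − E)² / E
  red-kerneled: (450 − 447.1875)² / 447.1875 = 0.0177
  white-kerneled: (27 − 29.8125)² / 29.8125 = 0.2653
χ² = 0.0177 + 0.2653 = 0.283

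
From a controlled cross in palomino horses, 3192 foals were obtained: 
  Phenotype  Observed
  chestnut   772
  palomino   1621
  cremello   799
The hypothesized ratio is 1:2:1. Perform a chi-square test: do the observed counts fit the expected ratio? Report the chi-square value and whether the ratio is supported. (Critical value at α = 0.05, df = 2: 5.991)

Under the 1:2:1 hypothesis (Σ ratio = 4, N = 3192):
  chestnut: 3192 × 1/4 = 798
  palomino: 3192 × 2/4 = 1596
  cremello: 3192 × 1/4 = 798
χ² = Σ (O − E)² / E
  chestnut: (772 − 798)² / 798 = 0.8471
  palomino: (1621 − 1596)² / 1596 = 0.3916
  cremello: (799 − 798)² / 798 = 0.0013
χ² = 0.8471 + 0.3916 + 0.0013 = 1.240
Degrees of freedom = 3 − 1 = 2; critical value at α = 0.05 is 5.991.
Since 1.240 < 5.991, we fail to reject the null hypothesis — the data are consistent with the 1:2:1 ratio.

1.240; consistent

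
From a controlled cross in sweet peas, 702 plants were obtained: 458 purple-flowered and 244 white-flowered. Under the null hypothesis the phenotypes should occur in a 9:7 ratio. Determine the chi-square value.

Expected counts for N = 702 under a 9:7 ratio (total parts = 16):
  purple-flowered: 702 × 9/16 = 394.875
  white-flowered: 702 × 7/16 = 307.125
χ² = Σ (O − E)² / E
  purple-flowered: (458 − 394.875)² / 394.875 = 10.0912
  white-flowered: (244 − 307.125)² / 307.125 = 12.9744
χ² = 10.0912 + 12.9744 = 23.0656 ≈ 23.066

23.066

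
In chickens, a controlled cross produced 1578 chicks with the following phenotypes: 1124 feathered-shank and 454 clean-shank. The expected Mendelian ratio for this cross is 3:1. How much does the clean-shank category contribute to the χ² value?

8.974

Expected counts for N = 1578 under a 3:1 ratio (total parts = 4):
  feathered-shank: 1578 × 3/4 = 1183.5
  clean-shank: 1578 × 1/4 = 394.5
Contribution of clean-shank: (454 − 394.5)² / 394.5 = 8.9740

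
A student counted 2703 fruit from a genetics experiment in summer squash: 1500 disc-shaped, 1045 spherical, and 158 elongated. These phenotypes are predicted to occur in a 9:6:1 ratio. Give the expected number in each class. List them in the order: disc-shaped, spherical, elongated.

1520.4375, 1013.625, 168.9375

Under the 9:6:1 hypothesis (Σ ratio = 16, N = 2703):
  disc-shaped: 2703 × 9/16 = 1520.4375
  spherical: 2703 × 6/16 = 1013.625
  elongated: 2703 × 1/16 = 168.9375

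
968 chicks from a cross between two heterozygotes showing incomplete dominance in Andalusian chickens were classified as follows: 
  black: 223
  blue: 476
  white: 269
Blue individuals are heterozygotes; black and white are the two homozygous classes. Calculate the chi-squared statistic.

4.636

With incomplete dominance, a heterozygote × heterozygote cross gives a 1:2:1 phenotypic ratio.
Under the 1:2:1 hypothesis (Σ ratio = 4, N = 968):
  black: 968 × 1/4 = 242
  blue: 968 × 2/4 = 484
  white: 968 × 1/4 = 242
χ² = Σ (O − E)² / E
  black: (223 − 242)² / 242 = 1.4917
  blue: (476 − 484)² / 484 = 0.1322
  white: (269 − 242)² / 242 = 3.0124
χ² = 1.4917 + 0.1322 + 3.0124 = 4.6363 ≈ 4.636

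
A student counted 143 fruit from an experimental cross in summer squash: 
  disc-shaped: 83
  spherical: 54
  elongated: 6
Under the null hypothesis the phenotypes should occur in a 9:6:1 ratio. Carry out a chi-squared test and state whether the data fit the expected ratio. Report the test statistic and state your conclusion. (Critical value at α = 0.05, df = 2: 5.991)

The 9:6:1 ratio has 16 parts, so with N = 143 the expected counts are:
  disc-shaped: 143 × 9/16 = 80.4375
  spherical: 143 × 6/16 = 53.625
  elongated: 143 × 1/16 = 8.9375
χ² = Σ (O − E)² / E
  disc-shaped: (83 − 80.4375)² / 80.4375 = 0.0816
  spherical: (54 − 53.625)² / 53.625 = 0.0026
  elongated: (6 − 8.9375)² / 8.9375 = 0.9655
χ² = 0.0816 + 0.0026 + 0.9655 = 1.0497 ≈ 1.050
Degrees of freedom = 3 − 1 = 2; critical value at α = 0.05 is 5.991.
Since 1.050 < 5.991, we fail to reject the null hypothesis — the data are consistent with the 9:6:1 ratio.

1.050; consistent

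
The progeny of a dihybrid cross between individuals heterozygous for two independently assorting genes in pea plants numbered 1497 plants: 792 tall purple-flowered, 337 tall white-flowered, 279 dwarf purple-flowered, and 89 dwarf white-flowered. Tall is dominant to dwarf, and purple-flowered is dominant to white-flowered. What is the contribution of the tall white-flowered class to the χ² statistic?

11.298

A dihybrid F₂ with independent assortment and complete dominance at both loci gives a 9:3:3:1 phenotypic ratio.
The 9:3:3:1 ratio has 16 parts, so with N = 1497 the expected counts are:
  tall purple-flowered: 1497 × 9/16 = 842.0625
  tall white-flowered: 1497 × 3/16 = 280.6875
  dwarf purple-flowered: 1497 × 3/16 = 280.6875
  dwarf white-flowered: 1497 × 1/16 = 93.5625
Contribution of tall white-flowered: (337 − 280.6875)² / 280.6875 = 11.2976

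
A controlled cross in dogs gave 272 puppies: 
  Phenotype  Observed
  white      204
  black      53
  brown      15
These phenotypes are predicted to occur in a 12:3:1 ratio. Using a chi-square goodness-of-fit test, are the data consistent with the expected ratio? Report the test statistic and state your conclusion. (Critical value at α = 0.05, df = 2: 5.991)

The 12:3:1 ratio has 16 parts, so with N = 272 the expected counts are:
  white: 272 × 12/16 = 204
  black: 272 × 3/16 = 51
  brown: 272 × 1/16 = 17
χ² = Σ (O − E)² / E
  white: (204 − 204)² / 204 = 0.0000
  black: (53 − 51)² / 51 = 0.0784
  brown: (15 − 17)² / 17 = 0.2353
χ² = 0.0000 + 0.0784 + 0.2353 = 0.3137 ≈ 0.314
Degrees of freedom = 3 − 1 = 2; critical value at α = 0.05 is 5.991.
Since 0.314 < 5.991, we fail to reject the null hypothesis — the data are consistent with the 12:3:1 ratio.

0.314; consistent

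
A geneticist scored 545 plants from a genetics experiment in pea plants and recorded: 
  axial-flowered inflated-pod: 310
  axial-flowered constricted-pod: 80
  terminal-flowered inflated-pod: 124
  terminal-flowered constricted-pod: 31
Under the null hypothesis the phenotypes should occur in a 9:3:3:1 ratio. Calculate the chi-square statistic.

9.787

Expected counts for N = 545 under a 9:3:3:1 ratio (total parts = 16):
  axial-flowered inflated-pod: 545 × 9/16 = 306.5625
  axial-flowered constricted-pod: 545 × 3/16 = 102.1875
  terminal-flowered inflated-pod: 545 × 3/16 = 102.1875
  terminal-flowered constricted-pod: 545 × 1/16 = 34.0625
χ² = Σ (O − E)² / E
  axial-flowered inflated-pod: (310 − 306.5625)² / 306.5625 = 0.0385
  axial-flowered constricted-pod: (80 − 102.1875)² / 102.1875 = 4.8175
  terminal-flowered inflated-pod: (124 − 102.1875)² / 102.1875 = 4.6560
  terminal-flowered constricted-pod: (31 − 34.0625)² / 34.0625 = 0.2753
χ² = 0.0385 + 4.8175 + 4.6560 + 0.2753 = 9.7873 ≈ 9.787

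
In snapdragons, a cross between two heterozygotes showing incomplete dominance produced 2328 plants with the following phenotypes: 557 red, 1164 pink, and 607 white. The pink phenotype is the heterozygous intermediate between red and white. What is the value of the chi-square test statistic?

With incomplete dominance, a heterozygote × heterozygote cross gives a 1:2:1 phenotypic ratio.
Expected counts for N = 2328 under a 1:2:1 ratio (total parts = 4):
  red: 2328 × 1/4 = 582
  pink: 2328 × 2/4 = 1164
  white: 2328 × 1/4 = 582
χ² = Σ (O − E)² / E
  red: (557 − 582)² / 582 = 1.0739
  pink: (1164 − 1164)² / 1164 = 0.0000
  white: (607 − 582)² / 582 = 1.0739
χ² = 1.0739 + 0.0000 + 1.0739 = 2.1478 ≈ 2.148

2.148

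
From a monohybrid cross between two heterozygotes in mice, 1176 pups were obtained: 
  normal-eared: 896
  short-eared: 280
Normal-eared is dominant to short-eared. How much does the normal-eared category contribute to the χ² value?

0.222

For a monohybrid cross between heterozygotes with complete dominance, the expected phenotypic ratio is 3:1.
The 3:1 ratio has 4 parts, so with N = 1176 the expected counts are:
  normal-eared: 1176 × 3/4 = 882
  short-eared: 1176 × 1/4 = 294
Contribution of normal-eared: (896 − 882)² / 882 = 0.2222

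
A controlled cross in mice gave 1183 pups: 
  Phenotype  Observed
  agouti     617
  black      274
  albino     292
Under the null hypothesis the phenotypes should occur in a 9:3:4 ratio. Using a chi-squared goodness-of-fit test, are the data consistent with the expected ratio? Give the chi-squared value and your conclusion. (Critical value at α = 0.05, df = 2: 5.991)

Expected counts for N = 1183 under a 9:3:4 ratio (total parts = 16):
  agouti: 1183 × 9/16 = 665.4375
  black: 1183 × 3/16 = 221.8125
  albino: 1183 × 4/16 = 295.75
χ² = Σ (O − E)² / E
  agouti: (617 − 665.4375)² / 665.4375 = 3.5258
  black: (274 − 221.8125)² / 221.8125 = 12.2785
  albino: (292 − 295.75)² / 295.75 = 0.0475
χ² = 3.5258 + 12.2785 + 0.0475 = 15.8518 ≈ 15.852
Degrees of freedom = 3 − 1 = 2; critical value at α = 0.05 is 5.991.
Since 15.852 > 5.991, we reject the null hypothesis — the data do not fit the 9:3:4 ratio.

15.852; not consistent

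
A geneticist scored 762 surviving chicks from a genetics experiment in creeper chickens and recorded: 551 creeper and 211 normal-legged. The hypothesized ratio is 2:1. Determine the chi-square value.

Total ratio parts = 3. Expected numbers out of 762:
  creeper: 762 × 2/3 = 508
  normal-legged: 762 × 1/3 = 254
χ² = Σ (O − E)² / E
  creeper: (551 − 508)² / 508 = 3.6398
  normal-legged: (211 − 254)² / 254 = 7.2795
χ² = 3.6398 + 7.2795 = 10.9193 ≈ 10.919

10.919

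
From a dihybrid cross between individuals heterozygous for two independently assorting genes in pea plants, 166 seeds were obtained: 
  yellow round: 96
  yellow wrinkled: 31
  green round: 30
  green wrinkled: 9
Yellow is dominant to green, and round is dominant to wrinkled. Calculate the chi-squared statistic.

0.297

A dihybrid F₂ with independent assortment and complete dominance at both loci gives a 9:3:3:1 phenotypic ratio.
Under the 9:3:3:1 hypothesis (Σ ratio = 16, N = 166):
  yellow round: 166 × 9/16 = 93.375
  yellow wrinkled: 166 × 3/16 = 31.125
  green round: 166 × 3/16 = 31.125
  green wrinkled: 166 × 1/16 = 10.375
χ² = Σ (O − E)² / E
  yellow round: (96 − 93.375)² / 93.375 = 0.0738
  yellow wrinkled: (31 − 31.125)² / 31.125 = 0.0005
  green round: (30 − 31.125)² / 31.125 = 0.0407
  green wrinkled: (9 − 10.375)² / 10.375 = 0.1822
χ² = 0.0738 + 0.0005 + 0.0407 + 0.1822 = 0.2972 ≈ 0.297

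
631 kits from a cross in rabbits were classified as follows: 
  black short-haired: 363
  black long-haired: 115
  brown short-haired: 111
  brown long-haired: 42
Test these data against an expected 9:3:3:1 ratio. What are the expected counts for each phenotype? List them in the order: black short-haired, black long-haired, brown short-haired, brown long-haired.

354.9375, 118.3125, 118.3125, 39.4375

Total ratio parts = 16. Expected numbers out of 631:
  black short-haired: 631 × 9/16 = 354.9375
  black long-haired: 631 × 3/16 = 118.3125
  brown short-haired: 631 × 3/16 = 118.3125
  brown long-haired: 631 × 1/16 = 39.4375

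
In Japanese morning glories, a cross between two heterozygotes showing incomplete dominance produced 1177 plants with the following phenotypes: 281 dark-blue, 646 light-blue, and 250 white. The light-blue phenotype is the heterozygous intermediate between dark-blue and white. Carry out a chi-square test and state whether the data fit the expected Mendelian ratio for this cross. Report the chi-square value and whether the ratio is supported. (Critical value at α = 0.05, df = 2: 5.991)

12.869; not consistent

With incomplete dominance, a heterozygote × heterozygote cross gives a 1:2:1 phenotypic ratio.
Expected counts for N = 1177 under a 1:2:1 ratio (total parts = 4):
  dark-blue: 1177 × 1/4 = 294.25
  light-blue: 1177 × 2/4 = 588.5
  white: 1177 × 1/4 = 294.25
χ² = Σ (O − E)² / E
  dark-blue: (281 − 294.25)² / 294.25 = 0.5966
  light-blue: (646 − 588.5)² / 588.5 = 5.6181
  white: (250 − 294.25)² / 294.25 = 6.6544
χ² = 0.5966 + 5.6181 + 6.6544 = 12.8691 ≈ 12.869
Degrees of freedom = 3 − 1 = 2; critical value at α = 0.05 is 5.991.
Since 12.869 > 5.991, we reject the null hypothesis — the data do not fit the 1:2:1 ratio.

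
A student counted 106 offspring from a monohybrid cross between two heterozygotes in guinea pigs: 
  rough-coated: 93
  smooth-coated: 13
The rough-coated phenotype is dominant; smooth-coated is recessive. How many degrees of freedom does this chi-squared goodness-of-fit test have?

1

For a monohybrid cross between heterozygotes with complete dominance, the expected phenotypic ratio is 3:1.
A goodness-of-fit test with 2 phenotype classes has df = 2 − 1 = 1.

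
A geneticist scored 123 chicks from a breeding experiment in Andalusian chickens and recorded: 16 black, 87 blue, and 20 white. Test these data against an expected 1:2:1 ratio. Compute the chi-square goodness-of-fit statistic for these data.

Total ratio parts = 4. Expected numbers out of 123:
  black: 123 × 1/4 = 30.75
  blue: 123 × 2/4 = 61.5
  white: 123 × 1/4 = 30.75
χ² = Σ (O − E)² / E
  black: (16 − 30.75)² / 30.75 = 7.0752
  blue: (87 − 61.5)² / 61.5 = 10.5732
  white: (20 − 30.75)² / 30.75 = 3.7581
χ² = 7.0752 + 10.5732 + 3.7581 = 21.4065 ≈ 21.407

21.407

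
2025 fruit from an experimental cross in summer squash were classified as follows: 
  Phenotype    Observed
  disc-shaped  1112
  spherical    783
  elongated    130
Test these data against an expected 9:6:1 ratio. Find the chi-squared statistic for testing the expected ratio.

Total ratio parts = 16. Expected numbers out of 2025:
  disc-shaped: 2025 × 9/16 = 1139.0625
  spherical: 2025 × 6/16 = 759.375
  elongated: 2025 × 1/16 = 126.5625
χ² = Σ (O − E)² / E
  disc-shaped: (1112 − 1139.0625)² / 1139.0625 = 0.6430
  spherical: (783 − 759.375)² / 759.375 = 0.7350
  elongated: (130 − 126.5625)² / 126.5625 = 0.0934
χ² = 0.6430 + 0.7350 + 0.0934 = 1.4714 ≈ 1.471

1.471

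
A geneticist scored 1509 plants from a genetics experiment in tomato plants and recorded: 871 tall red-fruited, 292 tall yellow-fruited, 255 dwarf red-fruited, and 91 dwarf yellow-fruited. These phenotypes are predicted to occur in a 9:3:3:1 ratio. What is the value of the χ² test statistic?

3.745

Total ratio parts = 16. Expected numbers out of 1509:
  tall red-fruited: 1509 × 9/16 = 848.8125
  tall yellow-fruited: 1509 × 3/16 = 282.9375
  dwarf red-fruited: 1509 × 3/16 = 282.9375
  dwarf yellow-fruited: 1509 × 1/16 = 94.3125
χ² = Σ (O − E)² / E
  tall red-fruited: (871 − 848.8125)² / 848.8125 = 0.5800
  tall yellow-fruited: (292 − 282.9375)² / 282.9375 = 0.2903
  dwarf red-fruited: (255 − 282.9375)² / 282.9375 = 2.7586
  dwarf yellow-fruited: (91 − 94.3125)² / 94.3125 = 0.1163
χ² = 0.5800 + 0.2903 + 2.7586 + 0.1163 = 3.7452 ≈ 3.745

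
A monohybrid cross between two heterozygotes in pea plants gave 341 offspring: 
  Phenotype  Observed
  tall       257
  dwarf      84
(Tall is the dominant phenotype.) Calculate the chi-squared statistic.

0.024

For a monohybrid cross between heterozygotes with complete dominance, the expected phenotypic ratio is 3:1.
Expected counts for N = 341 under a 3:1 ratio (total parts = 4):
  tall: 341 × 3/4 = 255.75
  dwarf: 341 × 1/4 = 85.25
χ² = Σ (O − E)² / E
  tall: (257 − 255.75)² / 255.75 = 0.0061
  dwarf: (84 − 85.25)² / 85.25 = 0.0183
χ² = 0.0061 + 0.0183 = 0.0244 ≈ 0.024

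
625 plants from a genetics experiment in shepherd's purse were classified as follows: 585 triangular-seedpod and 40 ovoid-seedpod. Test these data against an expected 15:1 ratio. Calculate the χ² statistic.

Total ratio parts = 16. Expected numbers out of 625:
  triangular-seedpod: 625 × 15/16 = 585.9375
  ovoid-seedpod: 625 × 1/16 = 39.0625
χ² = Σ (O − E)² / E
  triangular-seedpod: (585 − 585.9375)² / 585.9375 = 0.0015
  ovoid-seedpod: (40 − 39.0625)² / 39.0625 = 0.0225
χ² = 0.0015 + 0.0225 = 0.024

0.024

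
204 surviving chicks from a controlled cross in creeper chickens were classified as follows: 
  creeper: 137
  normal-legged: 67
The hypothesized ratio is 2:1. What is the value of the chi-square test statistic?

Expected counts for N = 204 under a 2:1 ratio (total parts = 3):
  creeper: 204 × 2/3 = 136
  normal-legged: 204 × 1/3 = 68
χ² = Σ (O − E)² / E
  creeper: (137 − 136)² / 136 = 0.0074
  normal-legged: (67 − 68)² / 68 = 0.0147
χ² = 0.0074 + 0.0147 = 0.0221 ≈ 0.022

0.022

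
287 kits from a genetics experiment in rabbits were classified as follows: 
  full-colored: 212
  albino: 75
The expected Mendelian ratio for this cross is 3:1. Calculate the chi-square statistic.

Expected counts for N = 287 under a 3:1 ratio (total parts = 4):
  full-colored: 287 × 3/4 = 215.25
  albino: 287 × 1/4 = 71.75
χ² = Σ (O − E)² / E
  full-colored: (212 − 215.25)² / 215.25 = 0.0491
  albino: (75 − 71.75)² / 71.75 = 0.1472
χ² = 0.0491 + 0.1472 = 0.1963 ≈ 0.196

0.196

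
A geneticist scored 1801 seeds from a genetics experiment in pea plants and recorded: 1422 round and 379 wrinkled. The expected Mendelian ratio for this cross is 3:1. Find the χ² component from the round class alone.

Under the 3:1 hypothesis (Σ ratio = 4, N = 1801):
  round: 1801 × 3/4 = 1350.75
  wrinkled: 1801 × 1/4 = 450.25
Contribution of round: (1422 − 1350.75)² / 1350.75 = 3.7583

3.758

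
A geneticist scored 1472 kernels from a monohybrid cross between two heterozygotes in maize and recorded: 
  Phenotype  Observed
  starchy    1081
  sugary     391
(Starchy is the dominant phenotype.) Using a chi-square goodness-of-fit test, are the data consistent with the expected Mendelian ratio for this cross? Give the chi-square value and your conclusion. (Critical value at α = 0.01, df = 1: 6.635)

1.917; consistent

For a monohybrid cross between heterozygotes with complete dominance, the expected phenotypic ratio is 3:1.
Under the 3:1 hypothesis (Σ ratio = 4, N = 1472):
  starchy: 1472 × 3/4 = 1104
  sugary: 1472 × 1/4 = 368
χ² = Σ (O − E)² / E
  starchy: (1081 − 1104)² / 1104 = 0.4792
  sugary: (391 − 368)² / 368 = 1.4375
χ² = 0.4792 + 1.4375 = 1.9167 ≈ 1.917
Degrees of freedom = 2 − 1 = 1; critical value at α = 0.01 is 6.635.
Since 1.917 < 6.635, we fail to reject the null hypothesis — the data are consistent with the 3:1 ratio.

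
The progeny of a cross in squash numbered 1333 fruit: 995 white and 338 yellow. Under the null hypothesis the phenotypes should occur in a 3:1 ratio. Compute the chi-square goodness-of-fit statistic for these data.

0.090

Under the 3:1 hypothesis (Σ ratio = 4, N = 1333):
  white: 1333 × 3/4 = 999.75
  yellow: 1333 × 1/4 = 333.25
χ² = Σ (O − E)² / E
  white: (995 − 999.75)² / 999.75 = 0.0226
  yellow: (338 − 333.25)² / 333.25 = 0.0677
χ² = 0.0226 + 0.0677 = 0.0903 ≈ 0.090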